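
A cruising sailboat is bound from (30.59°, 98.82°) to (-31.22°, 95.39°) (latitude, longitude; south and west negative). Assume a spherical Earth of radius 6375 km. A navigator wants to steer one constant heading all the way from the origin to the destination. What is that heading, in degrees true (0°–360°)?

183.0°

Meridional parts: M(φ₁)=+0.5612, M(φ₂)=-0.5740 → ΔM = -1.1353;  Δλ = -0.0599 rad
tan C = Δλ / ΔM = +0.0527 → C = 183.02°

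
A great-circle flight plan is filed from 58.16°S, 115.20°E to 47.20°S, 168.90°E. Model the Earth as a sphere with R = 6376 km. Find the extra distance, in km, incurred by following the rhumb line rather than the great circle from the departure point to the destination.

Great circle: cos σ = sin φ₁ sin φ₂ + cos φ₁ cos φ₂ cos Δλ,  σ = 0.5817 rad → d_gc = 3709.0 km
Rhumb line: Δψ = +0.3177, q = Δφ/Δψ = 0.6021, d_rh = R√(Δφ²+q²Δλ²) = 3799.4 km
Excess = 3799.4 − 3709.0 = 90.4 ≈ 90 km

90 km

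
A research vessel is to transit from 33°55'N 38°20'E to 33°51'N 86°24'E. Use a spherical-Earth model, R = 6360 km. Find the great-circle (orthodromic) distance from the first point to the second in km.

4387 km

cos σ = sin φ₁ sin φ₂ + cos φ₁ cos φ₂ cos Δλ
      = sin(33.92°)sin(33.85°) + cos(33.92°)cos(33.85°)cos(48.07°) = 0.7714
σ = 39.523° → d = Rσ = 6360·0.68980 = 4387 km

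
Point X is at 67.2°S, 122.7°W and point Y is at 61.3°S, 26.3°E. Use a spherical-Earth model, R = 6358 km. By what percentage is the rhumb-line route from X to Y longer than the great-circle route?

30.7%

Great circle: σ = 0.8644 rad → d_gc = Rσ = 5495.9 km
Rhumb: Δφ = +0.1030, Δλ = +2.6005, Δψ = +0.2380, q = Δφ/Δψ = 0.4326 → d_rh = R√(Δφ²+q²Δλ²) = 7182.6 km
Excess = (7182.6 − 5495.9) / 5495.9 = 1686.7 / 5495.9 = 30.69% ≈ 30.7%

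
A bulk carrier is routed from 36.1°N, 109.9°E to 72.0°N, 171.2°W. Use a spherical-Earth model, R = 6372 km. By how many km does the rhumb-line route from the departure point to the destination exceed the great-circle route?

336 km

Great circle: cos σ = sin φ₁ sin φ₂ + cos φ₁ cos φ₂ cos Δλ,  σ = 0.9167 rad → d_gc = 5841.3 km
Rhumb line: Δψ = +1.1663, q = Δφ/Δψ = 0.5372, d_rh = R√(Δφ²+q²Δλ²) = 6177.6 km
Excess = 6177.6 − 5841.3 = 336.3 ≈ 336 km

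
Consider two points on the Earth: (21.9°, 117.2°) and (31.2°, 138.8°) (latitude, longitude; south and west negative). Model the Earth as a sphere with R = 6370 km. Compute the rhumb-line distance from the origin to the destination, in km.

Δψ = ln[tan(π/4+φ₂/2)/tan(π/4+φ₁/2)] = +0.1818;  Δφ = +0.1623 rad,  Δλ = +0.3770 rad
q = Δφ/Δψ = 0.8931
d = R·√(Δφ² + q²Δλ²) = 6370·0.37376 = 2381 km

2381 km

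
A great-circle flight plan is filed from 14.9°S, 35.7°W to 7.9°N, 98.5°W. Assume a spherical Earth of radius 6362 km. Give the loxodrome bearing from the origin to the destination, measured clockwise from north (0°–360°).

Δψ = ln[tan(π/4+φ₂/2)/tan(π/4+φ₁/2)] = +0.4014
Δλ = -1.0961 rad (taken the short way round)
course = atan2(Δλ, Δψ) = 290.11°

290.1°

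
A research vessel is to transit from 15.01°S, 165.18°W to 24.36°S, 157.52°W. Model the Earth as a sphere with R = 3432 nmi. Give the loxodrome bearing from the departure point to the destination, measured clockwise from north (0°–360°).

Meridional parts: M(φ₁)=-0.2650, M(φ₂)=-0.4386 → ΔM = -0.1736;  Δλ = +0.1337 rad
tan C = Δλ / ΔM = -0.7703 → C = 142.39°

142.4°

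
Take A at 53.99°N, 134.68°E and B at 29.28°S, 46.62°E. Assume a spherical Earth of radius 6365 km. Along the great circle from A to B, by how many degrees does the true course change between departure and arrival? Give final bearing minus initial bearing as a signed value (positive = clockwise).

-30.9°

Initial bearing θ₁ = atan2(sin Δλ cos φ₂, cos φ₁ sin φ₂ − sin φ₁ cos φ₂ cos Δλ) = 250.34°
Final bearing θ₂ = (initial bearing from the destination back to the start) + 180° = 219.40°
Δθ = θ₂ − θ₁ = -30.9°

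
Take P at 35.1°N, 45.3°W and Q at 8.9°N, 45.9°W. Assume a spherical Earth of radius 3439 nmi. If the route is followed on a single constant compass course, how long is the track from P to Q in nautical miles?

1573 nmi

Δψ = ln[tan(π/4+φ₂/2)/tan(π/4+φ₁/2)] = -0.4990;  Δφ = -0.4573 rad,  Δλ = -0.0105 rad
q = Δφ/Δψ = 0.9164
d = R·√(Δφ² + q²Δλ²) = 3439·0.45738 = 1573 nmi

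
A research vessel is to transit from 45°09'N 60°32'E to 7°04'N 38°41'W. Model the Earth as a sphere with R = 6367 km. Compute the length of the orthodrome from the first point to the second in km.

10160 km

Haversine: a = sin²(Δφ/2)+cos φ₁ cos φ₂ sin²(Δλ/2) = 0.51244;  σ = 2·atan2(√a,√(1−a))
σ = 91.426° → d = Rσ = 6367·1.59568 = 10160 km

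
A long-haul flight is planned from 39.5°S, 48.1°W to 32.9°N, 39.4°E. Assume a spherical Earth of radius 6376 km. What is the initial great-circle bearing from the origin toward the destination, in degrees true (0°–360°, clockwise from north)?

θ = atan2( sin Δλ·cos φ₂ ,  cos φ₁ sin φ₂ − sin φ₁ cos φ₂ cos Δλ )
  = atan2(+0.8388, +0.4424) = 62.19°

62.2°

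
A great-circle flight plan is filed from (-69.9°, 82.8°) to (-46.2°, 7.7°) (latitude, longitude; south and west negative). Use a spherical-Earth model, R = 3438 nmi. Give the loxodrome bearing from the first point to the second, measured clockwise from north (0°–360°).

302.0°

Meridional parts: M(φ₁)=-1.7303, M(φ₂)=-0.9113 → ΔM = +0.8190;  Δλ = -1.3107 rad
tan C = Δλ / ΔM = -1.6004 → C = 302.00°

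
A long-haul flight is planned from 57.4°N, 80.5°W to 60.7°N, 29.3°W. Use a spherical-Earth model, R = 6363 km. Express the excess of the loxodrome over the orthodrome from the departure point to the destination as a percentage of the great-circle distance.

2.5%

Great circle: σ = 0.4513 rad → d_gc = Rσ = 2871.5 km
Rhumb: Δφ = +0.0576, Δλ = +0.8936, Δψ = +0.1121, q = Δφ/Δψ = 0.5138 → d_rh = R√(Δφ²+q²Δλ²) = 2944.5 km
Excess = (2944.5 − 2871.5) / 2871.5 = 73.0 / 2871.5 = 2.54% ≈ 2.5%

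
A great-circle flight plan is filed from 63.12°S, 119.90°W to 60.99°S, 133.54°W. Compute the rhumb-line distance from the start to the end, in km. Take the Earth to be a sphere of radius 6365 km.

748 km

Rhumb course C = atan2(Δλ, Δψ) with Δψ = ln[tan(π/4+φ₂/2)/tan(π/4+φ₁/2)] = +0.0794, Δλ = -0.2381 → C = 288.44°
d = R·|Δφ| / |cos C| = 6365·0.03718 / 0.31627 = 748 km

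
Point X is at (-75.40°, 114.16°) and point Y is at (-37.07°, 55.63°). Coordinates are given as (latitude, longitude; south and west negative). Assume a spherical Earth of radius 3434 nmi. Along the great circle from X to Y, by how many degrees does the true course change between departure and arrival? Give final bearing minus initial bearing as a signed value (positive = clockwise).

At departure: θ₁ = atan2(sin Δλ cos φ₂, cos φ₁ sin φ₂ − sin φ₁ cos φ₂ cos Δλ) = 290.26°
At arrival: θ₂ = atan2(sin Δλ cos φ₁, −cos φ₂ sin φ₁ + sin φ₂ cos φ₁ cos Δλ) = 342.76°
Δθ = θ₂ − θ₁ = +52.5°

+52.5°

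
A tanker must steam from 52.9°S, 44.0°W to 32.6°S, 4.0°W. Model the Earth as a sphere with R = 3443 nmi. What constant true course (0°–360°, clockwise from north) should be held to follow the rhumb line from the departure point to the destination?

55.0°

Δψ = ln[tan(π/4+φ₂/2)/tan(π/4+φ₁/2)] = +0.4895
Δλ = +0.6981 rad (taken the short way round)
course = atan2(Δλ, Δψ) = 54.96°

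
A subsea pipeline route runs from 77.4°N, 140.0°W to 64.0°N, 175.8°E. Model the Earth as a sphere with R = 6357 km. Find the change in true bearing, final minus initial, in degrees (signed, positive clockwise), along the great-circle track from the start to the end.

-42.2°

Initial bearing θ₁ = atan2(sin Δλ cos φ₂, cos φ₁ sin φ₂ − sin φ₁ cos φ₂ cos Δλ) = 250.10°
Final bearing θ₂ = (initial bearing from the destination back to the start) + 180° = 207.90°
Δθ = θ₂ − θ₁ = -42.2°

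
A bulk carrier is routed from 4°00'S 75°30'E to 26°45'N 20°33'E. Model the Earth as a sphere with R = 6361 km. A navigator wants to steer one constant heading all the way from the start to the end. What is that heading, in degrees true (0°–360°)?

300.0°

Δψ = ln[tan(π/4+φ₂/2)/tan(π/4+φ₁/2)] = +0.5547
Δλ = -0.9591 rad (taken the short way round)
course = atan2(Δλ, Δψ) = 300.04°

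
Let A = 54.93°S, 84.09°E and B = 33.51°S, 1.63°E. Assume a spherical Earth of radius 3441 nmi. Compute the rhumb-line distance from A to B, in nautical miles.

Δψ = ln[tan(π/4+φ₂/2)/tan(π/4+φ₁/2)] = +0.5307;  Δφ = +0.3738 rad,  Δλ = -1.4392 rad
q = Δφ/Δψ = 0.7044
d = R·√(Δφ² + q²Δλ²) = 3441·1.08051 = 3718 nmi

3718 nmi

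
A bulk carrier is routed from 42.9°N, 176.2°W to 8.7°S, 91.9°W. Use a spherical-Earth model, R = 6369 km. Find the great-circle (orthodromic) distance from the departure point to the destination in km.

Haversine: a = sin²(Δφ/2)+cos φ₁ cos φ₂ sin²(Δλ/2) = 0.51552;  σ = 2·atan2(√a,√(1−a))
σ = 91.779° → d = Rσ = 6369·1.60185 = 10202 km

10202 km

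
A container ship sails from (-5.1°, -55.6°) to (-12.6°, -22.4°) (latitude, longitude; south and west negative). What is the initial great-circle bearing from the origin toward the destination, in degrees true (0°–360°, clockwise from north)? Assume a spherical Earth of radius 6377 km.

105.2°

θ = atan2( sin Δλ·cos φ₂ ,  cos φ₁ sin φ₂ − sin φ₁ cos φ₂ cos Δλ )
  = atan2(+0.5344, -0.1447) = 105.15°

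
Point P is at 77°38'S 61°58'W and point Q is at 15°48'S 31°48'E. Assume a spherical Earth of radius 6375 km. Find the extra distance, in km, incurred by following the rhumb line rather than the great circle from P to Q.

Great circle: cos σ = sin φ₁ sin φ₂ + cos φ₁ cos φ₂ cos Δλ,  σ = 1.3156 rad → d_gc = 8387.0 km
Rhumb line: Δψ = +1.9432, q = Δφ/Δψ = 0.5554, d_rh = R√(Δφ²+q²Δλ²) = 8994.8 km
Excess = 8994.8 − 8387.0 = 607.8 ≈ 608 km

608 km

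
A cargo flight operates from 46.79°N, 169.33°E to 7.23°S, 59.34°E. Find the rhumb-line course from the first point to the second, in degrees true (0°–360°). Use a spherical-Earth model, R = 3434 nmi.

Δψ = ln[tan(π/4+φ₂/2)/tan(π/4+φ₁/2)] = -1.0528
Δλ = -1.9197 rad (taken the short way round)
course = atan2(Δλ, Δψ) = 241.26°

241.3°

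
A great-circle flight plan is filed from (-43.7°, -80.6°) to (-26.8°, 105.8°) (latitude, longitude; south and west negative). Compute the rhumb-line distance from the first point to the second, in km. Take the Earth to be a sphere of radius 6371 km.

15761 km

Δψ = ln[tan(π/4+φ₂/2)/tan(π/4+φ₁/2)] = +0.3638;  Δφ = +0.2950 rad,  Δλ = -3.0299 rad
q = Δφ/Δψ = 0.8107
d = R·√(Δφ² + q²Δλ²) = 6371·2.47394 = 15761 km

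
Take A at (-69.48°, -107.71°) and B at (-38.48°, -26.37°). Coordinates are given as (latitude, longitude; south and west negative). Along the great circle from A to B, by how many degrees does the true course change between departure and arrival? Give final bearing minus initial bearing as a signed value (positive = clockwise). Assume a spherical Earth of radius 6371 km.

At departure: θ₁ = atan2(sin Δλ cos φ₂, cos φ₁ sin φ₂ − sin φ₁ cos φ₂ cos Δλ) = 97.92°
At arrival: θ₂ = atan2(sin Δλ cos φ₁, −cos φ₂ sin φ₁ + sin φ₂ cos φ₁ cos Δλ) = 26.33°
Δθ = θ₂ − θ₁ = -71.6°

-71.6°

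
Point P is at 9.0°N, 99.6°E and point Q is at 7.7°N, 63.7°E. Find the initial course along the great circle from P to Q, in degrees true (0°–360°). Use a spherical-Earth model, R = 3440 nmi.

N = sin Δλ·cos φ₂ = -0.5811;  D = cos φ₁ sin φ₂ − sin φ₁ cos φ₂ cos Δλ = +0.0068
initial course = atan2(N, D) = 270.67°

270.7°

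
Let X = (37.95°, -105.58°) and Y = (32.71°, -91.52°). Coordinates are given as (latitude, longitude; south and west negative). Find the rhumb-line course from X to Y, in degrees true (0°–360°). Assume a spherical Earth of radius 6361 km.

114.6°

Δψ = ln[tan(π/4+φ₂/2)/tan(π/4+φ₁/2)] = -0.1122
Δλ = +0.2454 rad (taken the short way round)
course = atan2(Δλ, Δψ) = 114.57°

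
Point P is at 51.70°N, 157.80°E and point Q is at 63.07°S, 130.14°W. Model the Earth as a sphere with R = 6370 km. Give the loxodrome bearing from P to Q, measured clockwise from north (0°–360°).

Δψ = ln[tan(π/4+φ₂/2)/tan(π/4+φ₁/2)] = -2.4872
Δλ = +1.2577 rad (taken the short way round)
course = atan2(Δλ, Δψ) = 153.18°

153.2°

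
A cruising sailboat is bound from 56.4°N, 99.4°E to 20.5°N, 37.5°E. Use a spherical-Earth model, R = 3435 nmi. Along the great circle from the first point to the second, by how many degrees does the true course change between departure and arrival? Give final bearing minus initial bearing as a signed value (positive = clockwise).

At departure: θ₁ = atan2(sin Δλ cos φ₂, cos φ₁ sin φ₂ − sin φ₁ cos φ₂ cos Δλ) = 258.13°
At arrival: θ₂ = atan2(sin Δλ cos φ₁, −cos φ₂ sin φ₁ + sin φ₂ cos φ₁ cos Δλ) = 215.32°
Δθ = θ₂ − θ₁ = -42.8°

-42.8°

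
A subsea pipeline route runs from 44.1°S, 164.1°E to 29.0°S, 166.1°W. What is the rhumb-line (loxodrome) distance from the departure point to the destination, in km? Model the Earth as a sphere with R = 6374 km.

Δψ = ln[tan(π/4+φ₂/2)/tan(π/4+φ₁/2)] = +0.3301;  Δφ = +0.2635 rad,  Δλ = +0.5201 rad
q = Δφ/Δψ = 0.7984
d = R·√(Δφ² + q²Δλ²) = 6374·0.49184 = 3135 km

3135 km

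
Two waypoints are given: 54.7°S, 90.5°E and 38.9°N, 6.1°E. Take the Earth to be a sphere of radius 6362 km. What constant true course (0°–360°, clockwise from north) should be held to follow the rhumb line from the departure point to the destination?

Meridional parts: M(φ₁)=-1.1451, M(φ₂)=+0.7380 → ΔM = +1.8832;  Δλ = -1.4731 rad
tan C = Δλ / ΔM = -0.7822 → C = 321.97°

322.0°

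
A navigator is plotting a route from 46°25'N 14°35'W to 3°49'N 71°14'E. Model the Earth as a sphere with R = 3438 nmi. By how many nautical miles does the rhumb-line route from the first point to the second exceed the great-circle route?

Great circle: cos σ = sin φ₁ sin φ₂ + cos φ₁ cos φ₂ cos Δλ,  σ = 1.4722 rad → d_gc = 5061.6 nmi
Rhumb line: Δψ = -0.8501, q = Δφ/Δψ = 0.8746, d_rh = R√(Δφ²+q²Δλ²) = 5178.5 nmi
Excess = 5178.5 − 5061.6 = 116.9 ≈ 117 nmi

117 nmi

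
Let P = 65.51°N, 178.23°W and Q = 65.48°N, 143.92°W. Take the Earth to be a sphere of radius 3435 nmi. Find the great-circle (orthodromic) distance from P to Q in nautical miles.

843 nmi

Haversine: a = sin²(Δφ/2)+cos φ₁ cos φ₂ sin²(Δλ/2) = 0.01497;  σ = 2·atan2(√a,√(1−a))
σ = 14.054° → d = Rσ = 3435·0.24530 = 843 nmi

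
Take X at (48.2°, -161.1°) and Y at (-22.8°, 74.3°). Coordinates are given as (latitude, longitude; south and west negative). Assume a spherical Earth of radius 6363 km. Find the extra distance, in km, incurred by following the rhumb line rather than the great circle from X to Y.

385 km

Great circle: cos σ = sin φ₁ sin φ₂ + cos φ₁ cos φ₂ cos Δλ,  σ = 2.2624 rad → d_gc = 14395.8 km
Rhumb line: Δψ = -1.3716, q = Δφ/Δψ = 0.9035, d_rh = R√(Δφ²+q²Δλ²) = 14780.7 km
Excess = 14780.7 − 14395.8 = 384.9 ≈ 385 km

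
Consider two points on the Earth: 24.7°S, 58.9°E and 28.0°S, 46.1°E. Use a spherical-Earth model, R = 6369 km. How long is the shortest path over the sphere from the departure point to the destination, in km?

1326 km

Haversine: a = sin²(Δφ/2)+cos φ₁ cos φ₂ sin²(Δλ/2) = 0.01080;  σ = 2·atan2(√a,√(1−a))
σ = 11.928° → d = Rσ = 6369·0.20819 = 1326 km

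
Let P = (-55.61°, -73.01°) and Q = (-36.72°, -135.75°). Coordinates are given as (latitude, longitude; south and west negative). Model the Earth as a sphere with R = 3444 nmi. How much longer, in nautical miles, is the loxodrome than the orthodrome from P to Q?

78 nmi

Great circle: cos σ = sin φ₁ sin φ₂ + cos φ₁ cos φ₂ cos Δλ,  σ = 0.7943 rad → d_gc = 2735.6 nmi
Rhumb line: Δψ = +0.4831, q = Δφ/Δψ = 0.6825, d_rh = R√(Δφ²+q²Δλ²) = 2813.2 nmi
Excess = 2813.2 − 2735.6 = 77.6 ≈ 78 nmi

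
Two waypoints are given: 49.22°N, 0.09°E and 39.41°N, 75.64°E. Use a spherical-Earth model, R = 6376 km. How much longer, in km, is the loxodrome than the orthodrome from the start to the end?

Great circle: cos σ = sin φ₁ sin φ₂ + cos φ₁ cos φ₂ cos Δλ,  σ = 0.9189 rad → d_gc = 5859.18 km
Rhumb line: Δψ = -0.2401, q = Δφ/Δψ = 0.7130, d_rh = R√(Δφ²+q²Δλ²) = 6092.73 km
Excess = 6092.73 − 5859.18 = 233.55 ≈ 234 km

234 km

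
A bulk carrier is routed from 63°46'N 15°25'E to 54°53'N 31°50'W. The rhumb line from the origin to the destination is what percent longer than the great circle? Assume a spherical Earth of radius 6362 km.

2.2%

Great circle: σ = 0.4363 rad → d_gc = Rσ = 2775.6 km
Rhumb: Δφ = -0.1550, Δλ = -0.8247, Δψ = -0.3060, q = Δφ/Δψ = 0.5067 → d_rh = R√(Δφ²+q²Δλ²) = 2835.7 km
Excess = (2835.7 − 2775.6) / 2775.6 = 60.1 / 2775.6 = 2.17% ≈ 2.2%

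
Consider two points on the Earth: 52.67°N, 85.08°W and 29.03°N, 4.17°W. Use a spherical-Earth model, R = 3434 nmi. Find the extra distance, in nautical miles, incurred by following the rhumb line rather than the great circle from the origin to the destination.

Great circle: cos σ = sin φ₁ sin φ₂ + cos φ₁ cos φ₂ cos Δλ,  σ = 1.0819 rad → d_gc = 3715.33 nmi
Rhumb line: Δψ = -0.5554, q = Δφ/Δψ = 0.7428, d_rh = R√(Δφ²+q²Δλ²) = 3870.78 nmi
Excess = 3870.78 − 3715.33 = 155.45 ≈ 155 nmi

155 nmi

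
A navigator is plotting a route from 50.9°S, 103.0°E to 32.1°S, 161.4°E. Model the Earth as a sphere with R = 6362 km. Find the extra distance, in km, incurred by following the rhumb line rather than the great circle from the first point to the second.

Great circle: cos σ = sin φ₁ sin φ₂ + cos φ₁ cos φ₂ cos Δλ,  σ = 0.8061 rad → d_gc = 5128.3 km
Rhumb line: Δψ = +0.4433, q = Δφ/Δψ = 0.7402, d_rh = R√(Δφ²+q²Δλ²) = 5234.5 km
Excess = 5234.5 − 5128.3 = 106.2 ≈ 106 km

106 km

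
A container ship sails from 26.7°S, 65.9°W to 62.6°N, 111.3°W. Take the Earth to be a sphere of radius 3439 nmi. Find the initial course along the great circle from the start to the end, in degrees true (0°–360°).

340.8°

θ = atan2( sin Δλ·cos φ₂ ,  cos φ₁ sin φ₂ − sin φ₁ cos φ₂ cos Δλ )
  = atan2(-0.3277, +0.9383) = 340.75°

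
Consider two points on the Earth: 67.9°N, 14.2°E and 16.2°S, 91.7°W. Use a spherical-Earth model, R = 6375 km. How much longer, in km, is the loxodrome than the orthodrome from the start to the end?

Great circle: cos σ = sin φ₁ sin φ₂ + cos φ₁ cos φ₂ cos Δλ,  σ = 1.9364 rad → d_gc = 12344.3 km
Rhumb line: Δψ = -1.9199, q = Δφ/Δψ = 0.7645, d_rh = R√(Δφ²+q²Δλ²) = 12989.0 km
Excess = 12989.0 − 12344.3 = 644.7 ≈ 645 km

645 km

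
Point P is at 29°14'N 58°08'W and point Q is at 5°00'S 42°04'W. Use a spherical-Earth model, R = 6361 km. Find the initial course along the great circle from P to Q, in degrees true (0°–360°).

θ = atan2( sin Δλ·cos φ₂ ,  cos φ₁ sin φ₂ − sin φ₁ cos φ₂ cos Δλ )
  = atan2(+0.2757, -0.5436) = 153.11°

153.1°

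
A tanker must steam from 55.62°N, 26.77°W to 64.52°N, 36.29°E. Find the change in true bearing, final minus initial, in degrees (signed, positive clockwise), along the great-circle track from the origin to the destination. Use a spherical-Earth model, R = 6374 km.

+56.1°

Initial bearing θ₁ = atan2(sin Δλ cos φ₂, cos φ₁ sin φ₂ − sin φ₁ cos φ₂ cos Δλ) = 47.71°
Final bearing θ₂ = (initial bearing from the destination back to the start) + 180° = 103.85°
Δθ = θ₂ − θ₁ = +56.1°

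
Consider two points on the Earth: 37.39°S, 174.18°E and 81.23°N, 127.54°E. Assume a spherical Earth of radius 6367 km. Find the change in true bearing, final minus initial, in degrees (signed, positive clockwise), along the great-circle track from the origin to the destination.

-35.0°

At departure: θ₁ = atan2(sin Δλ cos φ₂, cos φ₁ sin φ₂ − sin φ₁ cos φ₂ cos Δλ) = 352.56°
At arrival: θ₂ = atan2(sin Δλ cos φ₁, −cos φ₂ sin φ₁ + sin φ₂ cos φ₁ cos Δλ) = 317.56°
Δθ = θ₂ − θ₁ = -35.0°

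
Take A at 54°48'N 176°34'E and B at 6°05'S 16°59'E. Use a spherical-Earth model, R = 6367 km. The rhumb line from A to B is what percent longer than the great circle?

15.3%

Great circle: σ = 2.2444 rad → d_gc = Rσ = 14289.8 km
Rhumb: Δφ = -1.0626, Δλ = -2.7853, Δψ = -1.2545, q = Δφ/Δψ = 0.8470 → d_rh = R√(Δφ²+q²Δλ²) = 16474.1 km
Excess = (16474.1 − 14289.8) / 14289.8 = 2184.3 / 14289.8 = 15.29% ≈ 15.3%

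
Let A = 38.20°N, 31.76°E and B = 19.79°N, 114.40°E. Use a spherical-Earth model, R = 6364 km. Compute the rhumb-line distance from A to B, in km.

8231 km

Rhumb course C = atan2(Δλ, Δψ) with Δψ = ln[tan(π/4+φ₂/2)/tan(π/4+φ₁/2)] = -0.3699, Δλ = +1.4423 → C = 104.39°
d = R·|Δφ| / |cos C| = 6364·0.32132 / 0.24845 = 8231 km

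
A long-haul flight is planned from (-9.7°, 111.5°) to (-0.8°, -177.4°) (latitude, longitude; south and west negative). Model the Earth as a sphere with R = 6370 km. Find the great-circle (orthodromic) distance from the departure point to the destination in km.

7920 km

Haversine: a = sin²(Δφ/2)+cos φ₁ cos φ₂ sin²(Δλ/2) = 0.33920;  σ = 2·atan2(√a,√(1−a))
σ = 71.240° → d = Rσ = 6370·1.24337 = 7920 km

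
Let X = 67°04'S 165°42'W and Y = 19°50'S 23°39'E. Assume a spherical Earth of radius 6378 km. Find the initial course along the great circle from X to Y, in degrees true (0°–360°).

188.8°

N = sin Δλ·cos φ₂ = -0.1528;  D = cos φ₁ sin φ₂ − sin φ₁ cos φ₂ cos Δλ = -0.9870
initial course = atan2(N, D) = 188.80°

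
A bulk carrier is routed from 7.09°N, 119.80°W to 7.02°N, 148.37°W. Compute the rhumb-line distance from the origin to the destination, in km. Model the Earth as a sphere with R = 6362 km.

3148 km

Δψ = ln[tan(π/4+φ₂/2)/tan(π/4+φ₁/2)] = -0.0012;  Δφ = -0.0012 rad,  Δλ = -0.4986 rad
q = Δφ/Δψ = 0.9924
d = R·√(Δφ² + q²Δλ²) = 6362·0.49487 = 3148 km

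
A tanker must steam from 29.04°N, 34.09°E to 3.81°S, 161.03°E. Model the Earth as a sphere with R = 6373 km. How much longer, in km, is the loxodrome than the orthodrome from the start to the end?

Great circle: cos σ = sin φ₁ sin φ₂ + cos φ₁ cos φ₂ cos Δλ,  σ = 2.1610 rad → d_gc = 13771.959 km
Rhumb line: Δψ = -0.5966, q = Δφ/Δψ = 0.9610, d_rh = R√(Δφ²+q²Δλ²) = 14052.463 km
Excess = 14052.463 − 13771.959 = 280.504 ≈ 281 km

281 km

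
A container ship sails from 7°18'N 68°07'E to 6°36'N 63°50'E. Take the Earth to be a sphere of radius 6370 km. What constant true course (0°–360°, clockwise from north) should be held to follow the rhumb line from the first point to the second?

260.7°

Meridional parts: M(φ₁)=+0.1278, M(φ₂)=+0.1154 → ΔM = -0.0123;  Δλ = -0.0748 rad
tan C = Δλ / ΔM = +6.0740 → C = 260.65°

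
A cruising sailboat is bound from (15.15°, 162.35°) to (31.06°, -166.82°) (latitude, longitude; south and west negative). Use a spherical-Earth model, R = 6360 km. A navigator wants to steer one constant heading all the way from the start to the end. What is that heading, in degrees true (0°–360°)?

Δψ = ln[tan(π/4+φ₂/2)/tan(π/4+φ₁/2)] = +0.3032
Δλ = +0.5381 rad (taken the short way round)
course = atan2(Δλ, Δψ) = 60.60°

60.6°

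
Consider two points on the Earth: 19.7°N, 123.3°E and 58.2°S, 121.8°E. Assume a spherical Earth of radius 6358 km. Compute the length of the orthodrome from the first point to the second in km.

8646 km

Haversine: a = sin²(Δφ/2)+cos φ₁ cos φ₂ sin²(Δλ/2) = 0.39528;  σ = 2·atan2(√a,√(1−a))
σ = 77.910° → d = Rσ = 6358·1.35979 = 8646 km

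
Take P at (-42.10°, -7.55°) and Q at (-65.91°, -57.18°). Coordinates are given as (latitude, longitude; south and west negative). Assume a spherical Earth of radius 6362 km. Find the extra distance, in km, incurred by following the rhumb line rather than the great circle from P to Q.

Great circle: cos σ = sin φ₁ sin φ₂ + cos φ₁ cos φ₂ cos Δλ,  σ = 0.6297 rad → d_gc = 4006.2 km
Rhumb line: Δψ = -0.7332, q = Δφ/Δψ = 0.5668, d_rh = R√(Δφ²+q²Δλ²) = 4092.2 km
Excess = 4092.2 − 4006.2 = 86.0 ≈ 86 km

86 km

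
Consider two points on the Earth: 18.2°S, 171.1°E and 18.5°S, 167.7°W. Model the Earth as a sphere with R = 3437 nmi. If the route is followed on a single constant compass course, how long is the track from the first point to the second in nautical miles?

1207 nmi

Δψ = ln[tan(π/4+φ₂/2)/tan(π/4+φ₁/2)] = -0.0055;  Δφ = -0.0052 rad,  Δλ = +0.3700 rad
q = Δφ/Δψ = 0.9491
d = R·√(Δφ² + q²Δλ²) = 3437·0.35123 = 1207 nmi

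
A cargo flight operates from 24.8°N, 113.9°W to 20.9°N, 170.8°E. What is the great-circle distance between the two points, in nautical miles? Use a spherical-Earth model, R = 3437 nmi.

cos σ = sin φ₁ sin φ₂ + cos φ₁ cos φ₂ cos Δλ
      = sin(24.80°)sin(20.90°) + cos(24.80°)cos(20.90°)cos(-75.30°) = 0.3648
σ = 68.603° → d = Rσ = 3437·1.19734 = 4115 nmi

4115 nmi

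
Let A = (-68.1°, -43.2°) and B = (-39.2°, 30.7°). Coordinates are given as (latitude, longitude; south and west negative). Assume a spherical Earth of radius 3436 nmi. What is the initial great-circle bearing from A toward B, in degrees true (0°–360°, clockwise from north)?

N = sin Δλ·cos φ₂ = +0.7446;  D = cos φ₁ sin φ₂ − sin φ₁ cos φ₂ cos Δλ = -0.0363
initial course = atan2(N, D) = 92.79°

92.8°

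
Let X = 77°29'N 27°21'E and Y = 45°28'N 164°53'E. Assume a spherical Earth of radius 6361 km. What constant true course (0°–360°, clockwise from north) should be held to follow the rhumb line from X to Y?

Meridional parts: M(φ₁)=+2.2103, M(φ₂)=+0.8929 → ΔM = -1.3174;  Δλ = +2.4004 rad
tan C = Δλ / ΔM = -1.8221 → C = 118.76°

118.8°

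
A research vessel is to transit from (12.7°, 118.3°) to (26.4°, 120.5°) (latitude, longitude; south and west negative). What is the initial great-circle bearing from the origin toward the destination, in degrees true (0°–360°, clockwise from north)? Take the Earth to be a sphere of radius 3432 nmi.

8.3°

θ = atan2( sin Δλ·cos φ₂ ,  cos φ₁ sin φ₂ − sin φ₁ cos φ₂ cos Δλ )
  = atan2(+0.0344, +0.2370) = 8.26°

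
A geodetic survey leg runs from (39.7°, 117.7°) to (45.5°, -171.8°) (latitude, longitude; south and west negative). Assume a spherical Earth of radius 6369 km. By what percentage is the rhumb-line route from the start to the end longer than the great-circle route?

Great circle: σ = 0.8820 rad → d_gc = Rσ = 5617.4 km
Rhumb: Δφ = +0.1012, Δλ = +1.2305, Δψ = +0.1377, q = Δφ/Δψ = 0.7353 → d_rh = R√(Δφ²+q²Δλ²) = 5798.0 km
Excess = (5798.0 − 5617.4) / 5617.4 = 180.6 / 5617.4 = 3.22% ≈ 3.2%

3.2%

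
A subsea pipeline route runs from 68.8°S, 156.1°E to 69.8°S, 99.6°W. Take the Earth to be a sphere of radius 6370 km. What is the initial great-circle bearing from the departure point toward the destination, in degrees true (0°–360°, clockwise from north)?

141.4°

θ = atan2( sin Δλ·cos φ₂ ,  cos φ₁ sin φ₂ − sin φ₁ cos φ₂ cos Δλ )
  = atan2(+0.3346, -0.4189) = 141.38°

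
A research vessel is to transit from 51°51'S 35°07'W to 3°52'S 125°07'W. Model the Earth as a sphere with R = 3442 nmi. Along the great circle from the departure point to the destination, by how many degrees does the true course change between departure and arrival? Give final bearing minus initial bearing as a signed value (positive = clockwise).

+54.2°

Initial bearing θ₁ = atan2(sin Δλ cos φ₂, cos φ₁ sin φ₂ − sin φ₁ cos φ₂ cos Δλ) = 267.61°
Final bearing θ₂ = (initial bearing from the destination back to the start) + 180° = 321.79°
Δθ = θ₂ − θ₁ = +54.2°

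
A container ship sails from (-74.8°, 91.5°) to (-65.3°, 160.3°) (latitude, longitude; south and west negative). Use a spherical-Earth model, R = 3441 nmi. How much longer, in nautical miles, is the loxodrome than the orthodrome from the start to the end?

Great circle: cos σ = sin φ₁ sin φ₂ + cos φ₁ cos φ₂ cos Δλ,  σ = 0.4119 rad → d_gc = 1417.5 nmi
Rhumb line: Δψ = +0.4953, q = Δφ/Δψ = 0.3348, d_rh = R√(Δφ²+q²Δλ²) = 1496.3 nmi
Excess = 1496.3 − 1417.5 = 78.8 ≈ 79 nmi

79 nmi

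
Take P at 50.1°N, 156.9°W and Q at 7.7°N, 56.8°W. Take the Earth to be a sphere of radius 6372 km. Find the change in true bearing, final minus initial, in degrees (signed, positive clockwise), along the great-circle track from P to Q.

+63.5°

Initial bearing θ₁ = atan2(sin Δλ cos φ₂, cos φ₁ sin φ₂ − sin φ₁ cos φ₂ cos Δλ) = 77.33°
Final bearing θ₂ = (initial bearing from the destination back to the start) + 180° = 140.84°
Δθ = θ₂ − θ₁ = +63.5°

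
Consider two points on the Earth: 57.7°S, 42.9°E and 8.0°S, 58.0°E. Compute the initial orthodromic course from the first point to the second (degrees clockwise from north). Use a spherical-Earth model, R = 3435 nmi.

θ = atan2( sin Δλ·cos φ₂ ,  cos φ₁ sin φ₂ − sin φ₁ cos φ₂ cos Δλ )
  = atan2(+0.2580, +0.7338) = 19.37°

19.4°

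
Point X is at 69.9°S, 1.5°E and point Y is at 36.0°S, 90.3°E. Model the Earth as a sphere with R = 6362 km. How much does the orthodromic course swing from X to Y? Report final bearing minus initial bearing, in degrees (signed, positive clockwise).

-78.5°

At departure: θ₁ = atan2(sin Δλ cos φ₂, cos φ₁ sin φ₂ − sin φ₁ cos φ₂ cos Δλ) = 102.96°
At arrival: θ₂ = atan2(sin Δλ cos φ₁, −cos φ₂ sin φ₁ + sin φ₂ cos φ₁ cos Δλ) = 24.45°
Δθ = θ₂ − θ₁ = -78.5°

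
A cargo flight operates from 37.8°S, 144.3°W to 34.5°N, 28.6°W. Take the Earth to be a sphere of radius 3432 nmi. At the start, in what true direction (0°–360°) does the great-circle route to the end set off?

72.9°

N = sin Δλ·cos φ₂ = +0.7426;  D = cos φ₁ sin φ₂ − sin φ₁ cos φ₂ cos Δλ = +0.2285
initial course = atan2(N, D) = 72.90°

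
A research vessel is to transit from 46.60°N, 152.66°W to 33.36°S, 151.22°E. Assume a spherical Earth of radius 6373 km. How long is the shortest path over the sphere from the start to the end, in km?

Haversine: a = sin²(Δφ/2)+cos φ₁ cos φ₂ sin²(Δλ/2) = 0.53982;  σ = 2·atan2(√a,√(1−a))
σ = 94.567° → d = Rσ = 6373·1.65051 = 10519 km

10519 km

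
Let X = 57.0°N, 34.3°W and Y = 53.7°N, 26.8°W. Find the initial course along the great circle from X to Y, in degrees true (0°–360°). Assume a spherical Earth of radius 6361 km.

124.6°

θ = atan2( sin Δλ·cos φ₂ ,  cos φ₁ sin φ₂ − sin φ₁ cos φ₂ cos Δλ )
  = atan2(+0.0773, -0.0533) = 124.60°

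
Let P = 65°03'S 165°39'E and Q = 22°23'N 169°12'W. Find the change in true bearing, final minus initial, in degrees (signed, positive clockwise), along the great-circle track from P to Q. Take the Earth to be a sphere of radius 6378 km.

-12.8°

At departure: θ₁ = atan2(sin Δλ cos φ₂, cos φ₁ sin φ₂ − sin φ₁ cos φ₂ cos Δλ) = 23.14°
At arrival: θ₂ = atan2(sin Δλ cos φ₁, −cos φ₂ sin φ₁ + sin φ₂ cos φ₁ cos Δλ) = 10.33°
Δθ = θ₂ − θ₁ = -12.8°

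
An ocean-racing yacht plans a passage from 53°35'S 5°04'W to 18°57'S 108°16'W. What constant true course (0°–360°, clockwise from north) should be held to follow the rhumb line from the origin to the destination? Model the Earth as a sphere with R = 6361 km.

Δψ = ln[tan(π/4+φ₂/2)/tan(π/4+φ₁/2)] = +0.7749
Δλ = -1.8012 rad (taken the short way round)
course = atan2(Δλ, Δψ) = 293.28°

293.3°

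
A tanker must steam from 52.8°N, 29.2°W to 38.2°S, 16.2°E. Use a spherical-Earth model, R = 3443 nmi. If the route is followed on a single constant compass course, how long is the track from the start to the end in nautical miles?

Rhumb course C = atan2(Δλ, Δψ) with Δψ = ln[tan(π/4+φ₂/2)/tan(π/4+φ₁/2)] = -1.8115, Δλ = +0.7924 → C = 156.37°
d = R·|Δφ| / |cos C| = 3443·1.58825 / 0.91618 = 5969 nmi

5969 nmi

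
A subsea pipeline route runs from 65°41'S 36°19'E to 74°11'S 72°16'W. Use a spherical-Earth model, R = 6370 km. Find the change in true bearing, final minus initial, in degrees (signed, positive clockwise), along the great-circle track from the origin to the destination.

At departure: θ₁ = atan2(sin Δλ cos φ₂, cos φ₁ sin φ₂ − sin φ₁ cos φ₂ cos Δλ) = 208.52°
At arrival: θ₂ = atan2(sin Δλ cos φ₁, −cos φ₂ sin φ₁ + sin φ₂ cos φ₁ cos Δλ) = 313.83°
Δθ = θ₂ − θ₁ = +105.3°

+105.3°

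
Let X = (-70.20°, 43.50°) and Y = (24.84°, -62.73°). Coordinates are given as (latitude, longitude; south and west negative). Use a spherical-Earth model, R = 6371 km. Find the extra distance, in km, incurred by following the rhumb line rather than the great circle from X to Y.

632 km

Great circle: cos σ = sin φ₁ sin φ₂ + cos φ₁ cos φ₂ cos Δλ,  σ = 2.0728 rad → d_gc = 13205.7 km
Rhumb line: Δψ = +2.1935, q = Δφ/Δψ = 0.7562, d_rh = R√(Δφ²+q²Δλ²) = 13837.5 km
Excess = 13837.5 − 13205.7 = 631.8 ≈ 632 km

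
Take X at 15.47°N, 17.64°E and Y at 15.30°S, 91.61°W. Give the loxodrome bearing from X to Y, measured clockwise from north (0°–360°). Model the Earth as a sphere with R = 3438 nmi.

254.1°

Meridional parts: M(φ₁)=+0.2733, M(φ₂)=-0.2703 → ΔM = -0.5436;  Δλ = -1.9068 rad
tan C = Δλ / ΔM = +3.5076 → C = 254.09°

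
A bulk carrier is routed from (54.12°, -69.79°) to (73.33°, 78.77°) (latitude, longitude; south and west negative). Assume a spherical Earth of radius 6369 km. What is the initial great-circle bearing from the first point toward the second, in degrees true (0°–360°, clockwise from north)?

11.1°

N = sin Δλ·cos φ₂ = +0.1496;  D = cos φ₁ sin φ₂ − sin φ₁ cos φ₂ cos Δλ = +0.7598
initial course = atan2(N, D) = 11.14°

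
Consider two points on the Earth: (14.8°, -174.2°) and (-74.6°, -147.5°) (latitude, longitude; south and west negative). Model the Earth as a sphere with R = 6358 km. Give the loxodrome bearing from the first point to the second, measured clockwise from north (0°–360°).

Meridional parts: M(φ₁)=+0.2612, M(φ₂)=-2.0010 → ΔM = -2.2622;  Δλ = +0.4660 rad
tan C = Δλ / ΔM = -0.2060 → C = 168.36°

168.4°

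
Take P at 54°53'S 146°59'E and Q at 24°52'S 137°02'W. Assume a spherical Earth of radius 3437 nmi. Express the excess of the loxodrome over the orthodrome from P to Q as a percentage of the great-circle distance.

3.5%

Great circle: σ = 1.0811 rad → d_gc = Rσ = 3715.7 nmi
Rhumb: Δφ = +0.5239, Δλ = +1.3262, Δψ = +0.7024, q = Δφ/Δψ = 0.7459 → d_rh = R√(Δφ²+q²Δλ²) = 3847.1 nmi
Excess = (3847.1 − 3715.7) / 3715.7 = 131.4 / 3715.7 = 3.54% ≈ 3.5%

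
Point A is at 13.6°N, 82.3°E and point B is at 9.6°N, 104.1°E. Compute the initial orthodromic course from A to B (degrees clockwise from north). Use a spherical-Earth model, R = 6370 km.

98.3°

θ = atan2( sin Δλ·cos φ₂ ,  cos φ₁ sin φ₂ − sin φ₁ cos φ₂ cos Δλ )
  = atan2(+0.3662, -0.0532) = 98.26°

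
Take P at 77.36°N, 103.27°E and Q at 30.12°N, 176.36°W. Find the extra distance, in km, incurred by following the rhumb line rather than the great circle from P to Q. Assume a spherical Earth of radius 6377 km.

Great circle: cos σ = sin φ₁ sin φ₂ + cos φ₁ cos φ₂ cos Δλ,  σ = 1.0224 rad → d_gc = 6519.9 km
Rhumb line: Δψ = -1.6487, q = Δφ/Δψ = 0.5001, d_rh = R√(Δφ²+q²Δλ²) = 6903.3 km
Excess = 6903.3 − 6519.9 = 383.4 ≈ 383 km

383 km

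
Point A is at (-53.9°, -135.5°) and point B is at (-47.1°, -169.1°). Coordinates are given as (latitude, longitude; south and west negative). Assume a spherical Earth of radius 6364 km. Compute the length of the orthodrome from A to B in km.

cos σ = sin φ₁ sin φ₂ + cos φ₁ cos φ₂ cos Δλ
      = sin(-53.90°)sin(-47.10°) + cos(-53.90°)cos(-47.10°)cos(-33.60°) = 0.9260
σ = 22.187° → d = Rσ = 6364·0.38724 = 2464 km

2464 km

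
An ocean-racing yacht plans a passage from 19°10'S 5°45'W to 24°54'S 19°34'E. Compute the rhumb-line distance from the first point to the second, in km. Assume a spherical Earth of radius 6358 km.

2679 km

Δψ = ln[tan(π/4+φ₂/2)/tan(π/4+φ₁/2)] = -0.1080;  Δφ = -0.1001 rad,  Δλ = +0.4419 rad
q = Δφ/Δψ = 0.9265
d = R·√(Δφ² + q²Δλ²) = 6358·0.42141 = 2679 km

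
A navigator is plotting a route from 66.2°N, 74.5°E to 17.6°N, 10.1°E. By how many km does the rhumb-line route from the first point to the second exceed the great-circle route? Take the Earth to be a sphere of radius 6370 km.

196 km

Great circle: cos σ = sin φ₁ sin φ₂ + cos φ₁ cos φ₂ cos Δλ,  σ = 1.1120 rad → d_gc = 7083.5 km
Rhumb line: Δψ = -1.2450, q = Δφ/Δψ = 0.6813, d_rh = R√(Δφ²+q²Δλ²) = 7279.3 km
Excess = 7279.3 − 7083.5 = 195.8 ≈ 196 km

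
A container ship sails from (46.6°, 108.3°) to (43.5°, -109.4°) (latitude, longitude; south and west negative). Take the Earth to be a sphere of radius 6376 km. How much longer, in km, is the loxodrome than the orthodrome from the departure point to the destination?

1849 km

Great circle: cos σ = sin φ₁ sin φ₂ + cos φ₁ cos φ₂ cos Δλ,  σ = 1.4648 rad → d_gc = 9339.6 km
Rhumb line: Δψ = -0.0766, q = Δφ/Δψ = 0.7062, d_rh = R√(Δφ²+q²Δλ²) = 11188.8 km
Excess = 11188.8 − 9339.6 = 1849.2 ≈ 1849 km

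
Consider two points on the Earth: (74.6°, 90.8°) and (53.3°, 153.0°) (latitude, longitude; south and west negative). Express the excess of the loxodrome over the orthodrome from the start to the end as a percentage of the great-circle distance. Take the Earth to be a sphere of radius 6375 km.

4.1%

Great circle: σ = 0.5605 rad → d_gc = Rσ = 3573.0 km
Rhumb: Δφ = -0.3718, Δλ = +1.0856, Δψ = -0.8974, q = Δφ/Δψ = 0.4143 → d_rh = R√(Δφ²+q²Δλ²) = 3719.7 km
Excess = (3719.7 − 3573.0) / 3573.0 = 146.7 / 3573.0 = 4.11% ≈ 4.1%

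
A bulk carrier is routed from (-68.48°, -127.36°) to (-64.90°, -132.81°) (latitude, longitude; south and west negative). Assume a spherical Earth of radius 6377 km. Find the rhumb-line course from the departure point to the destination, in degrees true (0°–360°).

Meridional parts: M(φ₁)=-1.6605, M(φ₂)=-1.5023 → ΔM = +0.1582;  Δλ = -0.0951 rad
tan C = Δλ / ΔM = -0.6012 → C = 328.98°

329.0°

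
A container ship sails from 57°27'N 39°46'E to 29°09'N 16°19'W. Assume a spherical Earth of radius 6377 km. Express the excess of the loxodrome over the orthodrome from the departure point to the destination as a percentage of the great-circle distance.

Great circle: σ = 0.8328 rad → d_gc = Rσ = 5311.0 km
Rhumb: Δφ = -0.4939, Δλ = -0.9788, Δψ = -0.6989, q = Δφ/Δψ = 0.7067 → d_rh = R√(Δφ²+q²Δλ²) = 5420.3 km
Excess = (5420.3 − 5311.0) / 5311.0 = 109.3 / 5311.0 = 2.06% ≈ 2.1%

2.1%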